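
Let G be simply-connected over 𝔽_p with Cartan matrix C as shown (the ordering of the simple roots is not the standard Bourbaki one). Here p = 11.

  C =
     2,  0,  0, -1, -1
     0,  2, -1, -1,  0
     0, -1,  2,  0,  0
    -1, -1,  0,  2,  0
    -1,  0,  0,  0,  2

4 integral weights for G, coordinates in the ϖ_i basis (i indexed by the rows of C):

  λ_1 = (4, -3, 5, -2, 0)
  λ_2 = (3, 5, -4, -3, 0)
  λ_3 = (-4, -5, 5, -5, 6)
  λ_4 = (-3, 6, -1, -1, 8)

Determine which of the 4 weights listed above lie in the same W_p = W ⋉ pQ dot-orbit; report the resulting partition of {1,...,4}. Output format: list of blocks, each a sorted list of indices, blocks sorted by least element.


A_5 Cartan matrix, 5 simple roots permuted; ρ=(1,1,1,1,1).

Each λ_j+ρ reduced to Ā_11; 5-tuples below use C's row order:

  λ_1+ρ ↦ (2, 1, 3, 2, 1);  λ_2+ρ ↦ (2, 1, 3, 2, 1);  λ_3+ρ ↦ (0, 2, 3, 2, 4);  λ_4+ρ ↦ (0, 2, 3, 2, 4)

Grouping the 4 weights by Ā_11-representative: 2 linkage classes.

[[1, 2], [3, 4]]


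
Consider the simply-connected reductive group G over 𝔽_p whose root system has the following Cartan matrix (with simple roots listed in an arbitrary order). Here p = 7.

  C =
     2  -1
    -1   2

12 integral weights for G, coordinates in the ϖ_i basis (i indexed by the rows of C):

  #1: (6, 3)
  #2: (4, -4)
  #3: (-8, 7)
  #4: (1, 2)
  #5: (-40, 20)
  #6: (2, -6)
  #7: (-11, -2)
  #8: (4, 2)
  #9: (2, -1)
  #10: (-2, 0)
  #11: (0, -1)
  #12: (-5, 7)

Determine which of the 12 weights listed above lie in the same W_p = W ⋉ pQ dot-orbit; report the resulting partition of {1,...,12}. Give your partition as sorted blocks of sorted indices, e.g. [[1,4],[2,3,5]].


C ↔ A_2 under row/col permutation; |W(A_2)| = 6.

Alcove-folded reps (p=7, 12 weights, presented ϖ-order):

  1: (3, 0) · 2: (2, 3) · 3: (6, 0) · 4: (2, 3) · 5: (3, 0) · 6: (2, 3) · 7: (3, 3) · 8: (4, 2) · 9: (3, 0) · 10: (1, 0) · 11: (1, 0) · 12: (3, 3)

The 12 indices split into 6 linkage classes (same alcove rep ⇔ same W_7-dot-orbit):

[[1, 5, 9], [2, 4, 6], [3], [7, 12], [8], [10, 11]]


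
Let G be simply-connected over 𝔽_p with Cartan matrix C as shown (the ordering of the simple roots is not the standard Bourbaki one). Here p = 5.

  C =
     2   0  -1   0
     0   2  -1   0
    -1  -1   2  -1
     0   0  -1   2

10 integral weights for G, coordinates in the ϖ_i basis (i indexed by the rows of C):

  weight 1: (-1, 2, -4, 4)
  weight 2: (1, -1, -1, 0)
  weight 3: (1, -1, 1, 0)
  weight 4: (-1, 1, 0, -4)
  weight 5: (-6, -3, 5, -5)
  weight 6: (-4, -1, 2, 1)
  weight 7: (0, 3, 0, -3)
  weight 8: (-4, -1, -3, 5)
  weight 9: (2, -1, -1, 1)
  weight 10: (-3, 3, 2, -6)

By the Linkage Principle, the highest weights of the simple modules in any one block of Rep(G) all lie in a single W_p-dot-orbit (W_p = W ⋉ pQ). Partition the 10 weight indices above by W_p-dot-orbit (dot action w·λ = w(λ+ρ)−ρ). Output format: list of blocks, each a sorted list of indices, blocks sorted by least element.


D_4 Cartan matrix, 4 simple roots permuted; ρ=(1,1,1,1).

Folding the 10 weights λ_j+ρ into Ā_5 (reps in the given 4-coord order):

  λ_1+ρ ↦ (3, 0, 0, 2)
  λ_2+ρ ↦ (2, 0, 0, 1)
  λ_3+ρ ↦ (2, 0, 0, 1)
  λ_4+ρ ↦ (2, 0, 0, 1)
  λ_5+ρ ↦ (0, 3, 0, 1)
  λ_6+ρ ↦ (3, 0, 0, 2)
  λ_7+ρ ↦ (0, 3, 0, 1)
  λ_8+ρ ↦ (0, 3, 0, 1)
  λ_9+ρ ↦ (3, 0, 0, 2)
  λ_10+ρ ↦ (2, 0, 0, 1)

The 10 indices split into 3 linkage classes (same alcove rep ⇔ same W_5-dot-orbit):

[[1, 6, 9], [2, 3, 4, 10], [5, 7, 8]]


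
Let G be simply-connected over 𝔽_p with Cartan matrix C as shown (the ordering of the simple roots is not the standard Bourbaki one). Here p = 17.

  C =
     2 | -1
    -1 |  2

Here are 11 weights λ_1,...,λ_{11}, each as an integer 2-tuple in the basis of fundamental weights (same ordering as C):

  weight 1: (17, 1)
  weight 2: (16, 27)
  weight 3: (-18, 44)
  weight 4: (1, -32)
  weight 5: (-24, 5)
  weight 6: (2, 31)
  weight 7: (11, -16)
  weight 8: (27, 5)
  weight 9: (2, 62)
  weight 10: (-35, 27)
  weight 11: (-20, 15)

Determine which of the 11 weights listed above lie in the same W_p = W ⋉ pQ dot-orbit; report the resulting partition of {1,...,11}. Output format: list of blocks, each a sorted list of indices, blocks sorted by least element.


Root system A_2: the 2×2 matrix C matches after relabeling.

Alcove-folded reps (p=17, 11 weights, presented ϖ-order):

  [1] (14, 1)
  [2] (0, 11)
  [3] (0, 11)
  [4] (3, 12)
  [5] (0, 11)
  [6] (14, 1)
  [7] (3, 12)
  [8] (0, 11)
  [9] (3, 12)
  [10] (0, 11)
  [11] (14, 1)

Partition of {1..11} into 3 W_17-dot-orbits:

[[1, 6, 11], [2, 3, 5, 8, 10], [4, 7, 9]]


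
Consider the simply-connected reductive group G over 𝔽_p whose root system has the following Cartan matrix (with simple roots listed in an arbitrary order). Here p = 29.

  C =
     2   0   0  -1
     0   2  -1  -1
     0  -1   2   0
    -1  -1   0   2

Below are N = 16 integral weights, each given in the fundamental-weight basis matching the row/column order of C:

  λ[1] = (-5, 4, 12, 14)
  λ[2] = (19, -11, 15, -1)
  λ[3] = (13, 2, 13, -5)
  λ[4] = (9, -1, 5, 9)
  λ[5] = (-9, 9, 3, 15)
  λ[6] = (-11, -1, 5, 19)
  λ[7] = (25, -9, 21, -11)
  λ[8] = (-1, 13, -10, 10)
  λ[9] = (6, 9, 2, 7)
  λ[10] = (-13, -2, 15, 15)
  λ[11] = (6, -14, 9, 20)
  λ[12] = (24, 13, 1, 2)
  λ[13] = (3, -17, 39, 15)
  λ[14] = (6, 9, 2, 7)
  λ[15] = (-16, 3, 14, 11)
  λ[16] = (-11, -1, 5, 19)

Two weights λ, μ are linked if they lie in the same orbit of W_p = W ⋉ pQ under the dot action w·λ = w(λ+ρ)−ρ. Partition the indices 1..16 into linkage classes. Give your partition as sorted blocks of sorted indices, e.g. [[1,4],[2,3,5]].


Cartan matrix: type A_4 (|W|=120); un-permuting the 4 rows.

λ_j+ρ reflected into Ā_29 (⟨·,θ^∨⟩≤29); 4-tuples as given:

  1: (0, 5, 9, 11);  2: (10, 0, 6, 10);  3: (10, 1, 13, 3);  4: (10, 0, 6, 10);  5: (7, 10, 3, 8);  6: (10, 0, 6, 10);  7: (7, 10, 3, 8);  8: (0, 5, 9, 11);  9: (7, 10, 3, 8);  10: (10, 1, 13, 3);  11: (7, 10, 3, 8);  12: (10, 1, 13, 3);  13: (0, 5, 9, 11);  14: (7, 10, 3, 8);  15: (10, 1, 13, 3);  16: (10, 0, 6, 10)

4 distinct reps among the 16 weights ⇒ 4 W_29-linkage classes:

[[1, 8, 13], [2, 4, 6, 16], [3, 10, 12, 15], [5, 7, 9, 11, 14]]


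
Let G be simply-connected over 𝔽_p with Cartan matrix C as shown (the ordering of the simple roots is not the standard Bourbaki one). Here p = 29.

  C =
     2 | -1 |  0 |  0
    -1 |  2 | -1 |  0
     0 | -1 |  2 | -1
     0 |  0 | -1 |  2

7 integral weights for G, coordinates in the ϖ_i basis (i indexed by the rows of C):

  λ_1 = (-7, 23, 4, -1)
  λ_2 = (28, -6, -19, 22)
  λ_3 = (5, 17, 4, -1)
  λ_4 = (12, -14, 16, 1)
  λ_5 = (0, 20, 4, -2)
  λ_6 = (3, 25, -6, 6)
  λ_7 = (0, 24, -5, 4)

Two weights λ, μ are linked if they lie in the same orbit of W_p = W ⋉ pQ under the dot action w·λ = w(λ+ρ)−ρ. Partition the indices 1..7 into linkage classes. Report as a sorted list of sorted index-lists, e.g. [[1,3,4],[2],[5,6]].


Cartan matrix: type A_4 (|W|=120); un-permuting the 4 rows.

Alcove-folded reps (p=29, 7 weights, presented ϖ-order):

  [1] (6, 18, 5, 0) · [2] (6, 18, 5, 0) · [3] (6, 18, 5, 0) · [4] (0, 13, 4, 2) · [5] (1, 21, 4, 1) · [6] (1, 21, 4, 1) · [7] (1, 21, 4, 1)

The 7 indices split into 3 linkage classes (same alcove rep ⇔ same W_29-dot-orbit):

[[1, 2, 3], [4], [5, 6, 7]]


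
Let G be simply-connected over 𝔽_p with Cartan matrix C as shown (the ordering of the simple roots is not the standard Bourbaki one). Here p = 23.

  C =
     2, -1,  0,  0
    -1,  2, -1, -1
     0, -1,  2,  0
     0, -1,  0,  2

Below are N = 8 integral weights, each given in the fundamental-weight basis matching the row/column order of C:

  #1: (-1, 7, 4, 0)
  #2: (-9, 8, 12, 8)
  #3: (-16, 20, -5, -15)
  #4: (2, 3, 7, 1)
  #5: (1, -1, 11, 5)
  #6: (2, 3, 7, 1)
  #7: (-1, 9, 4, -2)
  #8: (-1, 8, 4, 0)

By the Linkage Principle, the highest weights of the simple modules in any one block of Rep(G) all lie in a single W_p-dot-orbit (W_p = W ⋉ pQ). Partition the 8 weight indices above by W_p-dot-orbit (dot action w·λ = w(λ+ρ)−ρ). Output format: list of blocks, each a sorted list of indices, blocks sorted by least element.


Dynkin diagram of C (from the 6 off-diagonal −1 entries): D_4.

Each λ_j+ρ reduced to Ā_23; 4-tuples below use C's row order:

    1: (0, 8, 5, 1)
    2: (0, 8, 5, 1)
    3: (3, 4, 8, 2)
    4: (3, 4, 8, 2)
    5: (2, 0, 12, 6)
    6: (3, 4, 8, 2)
    7: (0, 8, 5, 1)
    8: (0, 8, 5, 1)

3 distinct reps among the 8 weights ⇒ 3 W_23-linkage classes:

[[1, 2, 7, 8], [3, 4, 6], [5]]


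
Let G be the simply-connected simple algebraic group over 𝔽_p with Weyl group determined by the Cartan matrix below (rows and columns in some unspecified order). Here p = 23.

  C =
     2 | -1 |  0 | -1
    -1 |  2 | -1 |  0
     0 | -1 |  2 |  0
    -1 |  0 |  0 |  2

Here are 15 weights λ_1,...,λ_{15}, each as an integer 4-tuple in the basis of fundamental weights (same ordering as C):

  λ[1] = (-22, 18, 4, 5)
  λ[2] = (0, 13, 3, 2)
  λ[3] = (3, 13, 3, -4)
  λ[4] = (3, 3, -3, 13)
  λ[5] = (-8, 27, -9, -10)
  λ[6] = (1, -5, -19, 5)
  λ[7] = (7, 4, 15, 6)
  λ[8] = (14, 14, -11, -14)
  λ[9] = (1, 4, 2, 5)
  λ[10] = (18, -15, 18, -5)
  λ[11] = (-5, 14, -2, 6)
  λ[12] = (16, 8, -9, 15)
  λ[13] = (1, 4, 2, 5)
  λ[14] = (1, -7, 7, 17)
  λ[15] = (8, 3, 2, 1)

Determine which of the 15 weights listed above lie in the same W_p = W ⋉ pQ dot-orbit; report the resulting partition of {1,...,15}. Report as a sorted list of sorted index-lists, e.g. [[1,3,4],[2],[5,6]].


Type A_4, rank 4, |W|=120; reorder rows/cols to standard.

W_23-reps of the 15 weights in Ā_23 (same 4-coord order as C):

  λ_1+ρ ↦ (4, 2, 2, 14)
  λ_2+ρ ↦ (1, 14, 4, 3)
  λ_3+ρ ↦ (1, 14, 4, 3)
  λ_4+ρ ↦ (4, 2, 2, 14)
  λ_5+ρ ↦ (9, 4, 3, 2)
  λ_6+ρ ↦ (4, 2, 2, 14)
  λ_7+ρ ↦ (2, 5, 3, 6)
  λ_8+ρ ↦ (2, 5, 3, 6)
  λ_9+ρ ↦ (2, 5, 3, 6)
  λ_10+ρ ↦ (1, 14, 4, 3)
  λ_11+ρ ↦ (4, 10, 1, 3)
  λ_12+ρ ↦ (4, 10, 1, 3)
  λ_13+ρ ↦ (2, 5, 3, 6)
  λ_14+ρ ↦ (4, 2, 2, 14)
  λ_15+ρ ↦ (9, 4, 3, 2)

These 15 weights hit 5 W_23-dot-orbits; sizes (4, 3, 2, 4, 2):

[[1, 4, 6, 14], [2, 3, 10], [5, 15], [7, 8, 9, 13], [11, 12]]


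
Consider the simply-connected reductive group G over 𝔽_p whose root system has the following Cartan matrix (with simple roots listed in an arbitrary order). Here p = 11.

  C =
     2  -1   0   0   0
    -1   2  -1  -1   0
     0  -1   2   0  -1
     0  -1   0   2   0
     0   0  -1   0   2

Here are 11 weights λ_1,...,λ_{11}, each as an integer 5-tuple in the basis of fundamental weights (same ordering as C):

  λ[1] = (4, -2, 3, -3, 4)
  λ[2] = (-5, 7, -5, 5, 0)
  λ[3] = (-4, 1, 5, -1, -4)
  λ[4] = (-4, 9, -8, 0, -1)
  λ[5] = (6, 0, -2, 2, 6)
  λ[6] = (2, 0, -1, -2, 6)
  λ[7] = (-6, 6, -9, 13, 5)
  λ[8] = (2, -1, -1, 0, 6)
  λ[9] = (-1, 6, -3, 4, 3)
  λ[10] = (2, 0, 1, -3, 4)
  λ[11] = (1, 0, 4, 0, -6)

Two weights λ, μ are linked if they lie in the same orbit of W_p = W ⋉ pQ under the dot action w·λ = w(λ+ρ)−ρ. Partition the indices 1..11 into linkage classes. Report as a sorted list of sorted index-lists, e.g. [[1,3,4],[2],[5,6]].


C ↔ D_5 under row/col permutation; |W(D_5)| = 1920.

Alcove-folded reps (p=11, 11 weights, presented ϖ-order):

  1: (2, 0, 2, 1, 3) · 2: (1, 3, 0, 3, 0) · 3: (2, 0, 2, 1, 3) · 4: (3, 0, 0, 1, 7) · 5: (1, 3, 0, 3, 0) · 6: (3, 0, 0, 1, 7) · 7: (2, 0, 2, 1, 3) · 8: (3, 0, 0, 1, 7) · 9: (2, 1, 0, 1, 5) · 10: (2, 1, 0, 1, 5) · 11: (2, 1, 0, 1, 5)

These 11 weights hit 4 W_11-dot-orbits; sizes (3, 2, 3, 3):

[[1, 3, 7], [2, 5], [4, 6, 8], [9, 10, 11]]


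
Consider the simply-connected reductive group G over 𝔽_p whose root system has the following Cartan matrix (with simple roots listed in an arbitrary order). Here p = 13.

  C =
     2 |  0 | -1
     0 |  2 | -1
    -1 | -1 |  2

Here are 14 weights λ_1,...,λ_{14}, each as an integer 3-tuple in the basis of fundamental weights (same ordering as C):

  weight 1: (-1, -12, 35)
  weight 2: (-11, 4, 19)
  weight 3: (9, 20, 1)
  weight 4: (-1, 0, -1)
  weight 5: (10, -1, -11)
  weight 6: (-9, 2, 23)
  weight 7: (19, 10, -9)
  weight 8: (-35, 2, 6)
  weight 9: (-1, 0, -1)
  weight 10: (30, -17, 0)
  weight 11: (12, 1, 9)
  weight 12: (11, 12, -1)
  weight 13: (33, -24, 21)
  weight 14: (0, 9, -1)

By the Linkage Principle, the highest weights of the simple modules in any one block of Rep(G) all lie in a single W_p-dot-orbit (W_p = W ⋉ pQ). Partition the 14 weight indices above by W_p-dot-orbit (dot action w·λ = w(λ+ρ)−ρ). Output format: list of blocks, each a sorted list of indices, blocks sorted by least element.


Root system A_3: the 3×3 matrix C matches after relabeling.

Ā_13 reps of the 14 weights (A_3, coords as presented):

  λ_1+ρ ↦ (1, 10, 0) · λ_2+ρ ↦ (2, 7, 1) · λ_3+ρ ↦ (2, 7, 1) · λ_4+ρ ↦ (0, 1, 0) · λ_5+ρ ↦ (1, 10, 0) · λ_6+ρ ↦ (2, 7, 1) · λ_7+ρ ↦ (2, 7, 1) · λ_8+ρ ↦ (2, 7, 3) · λ_9+ρ ↦ (0, 1, 0) · λ_10+ρ ↦ (2, 7, 1) · λ_11+ρ ↦ (1, 10, 0) · λ_12+ρ ↦ (0, 1, 0) · λ_13+ρ ↦ (4, 1, 3) · λ_14+ρ ↦ (1, 10, 0)

Partition of {1..14} into 5 W_13-dot-orbits:

[[1, 5, 11, 14], [2, 3, 6, 7, 10], [4, 9, 12], [8], [13]]


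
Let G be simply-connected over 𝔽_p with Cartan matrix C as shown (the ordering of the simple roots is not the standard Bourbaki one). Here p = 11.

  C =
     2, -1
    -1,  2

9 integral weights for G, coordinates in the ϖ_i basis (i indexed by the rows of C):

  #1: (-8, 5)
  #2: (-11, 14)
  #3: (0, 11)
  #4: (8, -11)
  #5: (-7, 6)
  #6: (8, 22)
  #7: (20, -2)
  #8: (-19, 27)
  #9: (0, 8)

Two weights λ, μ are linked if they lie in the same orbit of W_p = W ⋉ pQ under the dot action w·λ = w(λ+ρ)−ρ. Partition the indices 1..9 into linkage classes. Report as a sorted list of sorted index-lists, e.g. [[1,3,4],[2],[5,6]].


Dynkin diagram of C (from the 2 off-diagonal −1 entries): A_2.

Ā_11 reps of the 9 weights (A_2, coords as presented):

    [1] (6, 1)
    [2] (6, 1)
    [3] (1, 9)
    [4] (1, 9)
    [5] (6, 1)
    [6] (1, 9)
    [7] (1, 9)
    [8] (6, 1)
    [9] (1, 9)

2 distinct reps among the 9 weights ⇒ 2 W_11-linkage classes:

[[1, 2, 5, 8], [3, 4, 6, 7, 9]]


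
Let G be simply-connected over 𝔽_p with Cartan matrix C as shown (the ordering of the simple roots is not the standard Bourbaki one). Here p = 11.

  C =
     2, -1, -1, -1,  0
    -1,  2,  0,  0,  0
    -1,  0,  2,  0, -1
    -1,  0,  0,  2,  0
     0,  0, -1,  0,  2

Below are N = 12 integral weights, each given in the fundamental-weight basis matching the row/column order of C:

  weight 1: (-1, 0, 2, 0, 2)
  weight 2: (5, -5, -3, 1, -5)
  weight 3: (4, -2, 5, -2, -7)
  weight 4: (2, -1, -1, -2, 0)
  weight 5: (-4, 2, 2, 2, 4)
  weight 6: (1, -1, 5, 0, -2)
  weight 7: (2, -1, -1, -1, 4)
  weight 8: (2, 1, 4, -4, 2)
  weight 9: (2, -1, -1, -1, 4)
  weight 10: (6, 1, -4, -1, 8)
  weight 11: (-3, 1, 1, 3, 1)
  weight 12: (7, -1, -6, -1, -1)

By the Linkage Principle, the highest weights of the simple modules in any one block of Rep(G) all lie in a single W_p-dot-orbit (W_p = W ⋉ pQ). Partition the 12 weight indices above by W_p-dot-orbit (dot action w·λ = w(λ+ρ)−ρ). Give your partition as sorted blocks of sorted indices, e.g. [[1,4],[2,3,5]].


Cartan matrix: type D_5 (|W|=1920); un-permuting the 5 rows.

Ā_11 reps of the 12 weights (D_5, coords as presented):

  1: (0, 1, 3, 1, 3)
  2: (2, 0, 0, 2, 2)
  3: (0, 1, 3, 1, 3)
  4: (2, 0, 0, 1, 1)
  5: (3, 0, 0, 0, 5)
  6: (2, 0, 0, 1, 1)
  7: (3, 0, 0, 0, 5)
  8: (2, 0, 0, 1, 1)
  9: (3, 0, 0, 0, 5)
  10: (2, 0, 0, 2, 2)
  11: (2, 0, 0, 2, 2)
  12: (3, 0, 0, 0, 5)

Partition of {1..12} into 4 W_11-dot-orbits:

[[1, 3], [2, 10, 11], [4, 6, 8], [5, 7, 9, 12]]


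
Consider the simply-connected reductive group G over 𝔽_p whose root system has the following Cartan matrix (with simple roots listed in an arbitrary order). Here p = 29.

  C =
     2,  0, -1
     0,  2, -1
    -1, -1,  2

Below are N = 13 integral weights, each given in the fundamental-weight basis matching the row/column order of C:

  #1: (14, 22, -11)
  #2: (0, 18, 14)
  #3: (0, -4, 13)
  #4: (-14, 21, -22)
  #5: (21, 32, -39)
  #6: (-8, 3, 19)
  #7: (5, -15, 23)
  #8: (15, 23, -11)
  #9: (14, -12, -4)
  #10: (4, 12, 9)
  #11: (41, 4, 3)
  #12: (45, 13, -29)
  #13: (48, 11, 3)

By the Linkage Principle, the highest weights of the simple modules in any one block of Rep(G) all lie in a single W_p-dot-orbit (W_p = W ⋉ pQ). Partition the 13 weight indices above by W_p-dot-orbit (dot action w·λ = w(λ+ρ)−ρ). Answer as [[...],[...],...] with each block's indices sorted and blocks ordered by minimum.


C ↔ A_3 under row/col permutation; |W(A_3)| = 24.

W_29-reps of the 13 weights in Ā_29 (same 3-coord order as C):

    [1] (5, 13, 10)
    [2] (5, 13, 10)
    [3] (1, 3, 11)
    [4] (16, 7, 1)
    [5] (7, 4, 13)
    [6] (7, 4, 13)
    [7] (5, 13, 10)
    [8] (5, 13, 10)
    [9] (1, 3, 11)
    [10] (5, 13, 10)
    [11] (7, 4, 13)
    [12] (1, 3, 11)
    [13] (7, 4, 13)

Linkage partition of the 13 weights (4 classes, p=29):

[[1, 2, 7, 8, 10], [3, 9, 12], [4], [5, 6, 11, 13]]


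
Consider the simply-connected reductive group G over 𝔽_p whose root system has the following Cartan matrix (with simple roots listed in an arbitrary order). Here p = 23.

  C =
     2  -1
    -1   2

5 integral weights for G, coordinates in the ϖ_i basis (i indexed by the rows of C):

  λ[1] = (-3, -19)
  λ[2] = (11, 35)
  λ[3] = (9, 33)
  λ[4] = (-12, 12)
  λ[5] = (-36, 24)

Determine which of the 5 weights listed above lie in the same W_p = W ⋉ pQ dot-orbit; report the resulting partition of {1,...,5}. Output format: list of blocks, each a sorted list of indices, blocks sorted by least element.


Root system A_2: the 2×2 matrix C matches after relabeling.

Ā_23 reps of the 5 weights (A_2, coords as presented):

    λ_1 → (18, 2)
    λ_2 → (11, 2)
    λ_3 → (11, 2)
    λ_4 → (11, 2)
    λ_5 → (11, 2)

The 5 indices split into 2 linkage classes (same alcove rep ⇔ same W_23-dot-orbit):

[[1], [2, 3, 4, 5]]


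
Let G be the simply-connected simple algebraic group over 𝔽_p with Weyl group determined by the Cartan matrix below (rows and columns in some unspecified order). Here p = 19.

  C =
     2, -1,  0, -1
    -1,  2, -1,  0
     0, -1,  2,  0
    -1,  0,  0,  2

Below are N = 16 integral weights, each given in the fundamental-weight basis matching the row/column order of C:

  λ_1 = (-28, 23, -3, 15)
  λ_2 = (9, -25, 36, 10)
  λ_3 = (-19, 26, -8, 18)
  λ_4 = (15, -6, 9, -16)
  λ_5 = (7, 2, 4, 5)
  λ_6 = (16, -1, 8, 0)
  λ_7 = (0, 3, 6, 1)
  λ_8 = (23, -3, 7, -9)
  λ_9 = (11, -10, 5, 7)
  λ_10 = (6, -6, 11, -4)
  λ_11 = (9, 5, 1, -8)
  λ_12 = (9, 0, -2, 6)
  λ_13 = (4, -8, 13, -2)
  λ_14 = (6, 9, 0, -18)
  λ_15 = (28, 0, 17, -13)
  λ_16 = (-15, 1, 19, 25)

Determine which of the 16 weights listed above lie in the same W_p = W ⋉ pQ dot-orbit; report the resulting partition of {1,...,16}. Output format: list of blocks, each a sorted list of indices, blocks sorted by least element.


Type A_4, rank 4, |W|=120; reorder rows/cols to standard.

Each λ_j+ρ reduced to Ā_19; 4-tuples below use C's row order:

  1: (8, 3, 2, 3) · 2: (4, 1, 3, 9) · 3: (10, 0, 1, 7) · 4: (4, 1, 3, 9) · 5: (8, 3, 2, 3) · 6: (10, 0, 1, 7) · 7: (1, 4, 7, 2) · 8: (8, 3, 2, 3) · 9: (3, 6, 2, 7) · 10: (1, 4, 7, 2) · 11: (3, 6, 2, 7) · 12: (10, 0, 1, 7) · 13: (1, 4, 7, 2) · 14: (10, 0, 1, 7) · 15: (10, 0, 1, 7) · 16: (1, 4, 7, 2)

5 distinct reps among the 16 weights ⇒ 5 W_19-linkage classes:

[[1, 5, 8], [2, 4], [3, 6, 12, 14, 15], [7, 10, 13, 16], [9, 11]]


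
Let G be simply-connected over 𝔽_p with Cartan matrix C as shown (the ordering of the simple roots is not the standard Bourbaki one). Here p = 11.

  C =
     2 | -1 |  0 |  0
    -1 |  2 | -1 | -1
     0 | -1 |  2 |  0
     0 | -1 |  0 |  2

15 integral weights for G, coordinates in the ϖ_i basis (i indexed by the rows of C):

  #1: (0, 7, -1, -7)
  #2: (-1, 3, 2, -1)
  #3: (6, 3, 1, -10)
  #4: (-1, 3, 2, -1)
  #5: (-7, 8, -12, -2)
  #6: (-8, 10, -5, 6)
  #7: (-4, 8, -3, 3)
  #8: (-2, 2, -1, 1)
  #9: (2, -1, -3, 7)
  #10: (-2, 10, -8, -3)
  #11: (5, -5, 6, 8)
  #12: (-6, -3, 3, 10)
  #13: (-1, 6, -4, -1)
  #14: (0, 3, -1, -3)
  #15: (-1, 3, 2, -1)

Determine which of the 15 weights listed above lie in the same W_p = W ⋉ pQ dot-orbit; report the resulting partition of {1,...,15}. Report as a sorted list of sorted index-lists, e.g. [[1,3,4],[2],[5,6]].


Root system D_4: the 4×4 matrix C matches after relabeling.

λ_j+ρ reflected into Ā_11 (⟨·,θ^∨⟩≤11); 4-tuples as given:

  [1] (1, 2, 0, 6) · [2] (0, 4, 3, 0) · [3] (2, 0, 3, 4) · [4] (0, 4, 3, 0) · [5] (1, 2, 0, 6) · [6] (0, 4, 3, 0) · [7] (1, 2, 0, 2) · [8] (1, 2, 0, 2) · [9] (1, 2, 0, 6) · [10] (1, 0, 7, 2) · [11] (1, 2, 0, 2) · [12] (2, 0, 3, 4) · [13] (0, 4, 3, 0) · [14] (1, 2, 0, 2) · [15] (0, 4, 3, 0)

These 15 weights hit 5 W_11-dot-orbits; sizes (3, 5, 2, 4, 1):

[[1, 5, 9], [2, 4, 6, 13, 15], [3, 12], [7, 8, 11, 14], [10]]


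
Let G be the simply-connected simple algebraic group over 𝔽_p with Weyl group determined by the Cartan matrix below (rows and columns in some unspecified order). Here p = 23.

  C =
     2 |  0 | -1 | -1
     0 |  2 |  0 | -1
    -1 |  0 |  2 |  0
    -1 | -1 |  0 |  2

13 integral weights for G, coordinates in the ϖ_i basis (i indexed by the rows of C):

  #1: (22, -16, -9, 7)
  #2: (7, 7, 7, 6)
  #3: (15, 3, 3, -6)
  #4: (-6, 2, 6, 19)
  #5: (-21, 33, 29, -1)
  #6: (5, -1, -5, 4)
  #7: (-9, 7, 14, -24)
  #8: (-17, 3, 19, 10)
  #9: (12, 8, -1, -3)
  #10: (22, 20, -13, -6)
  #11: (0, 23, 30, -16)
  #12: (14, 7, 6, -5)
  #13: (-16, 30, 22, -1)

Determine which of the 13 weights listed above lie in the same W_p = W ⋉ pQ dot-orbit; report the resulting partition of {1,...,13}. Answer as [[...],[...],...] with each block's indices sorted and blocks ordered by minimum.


Type A_4, rank 4, |W|=120; reorder rows/cols to standard.

Folding the 13 weights λ_j+ρ into Ā_23 (reps in the given 4-coord order):

  λ_1 → (8, 0, 0, 7) · λ_2 → (8, 0, 0, 7) · λ_3 → (11, 1, 4, 4) · λ_4 → (5, 1, 0, 15) · λ_5 → (11, 7, 0, 2) · λ_6 → (2, 0, 4, 5) · λ_7 → (8, 0, 0, 7) · λ_8 → (11, 1, 4, 4) · λ_9 → (11, 7, 0, 2) · λ_10 → (2, 0, 4, 5) · λ_11 → (5, 1, 1, 8) · λ_12 → (11, 1, 4, 4) · λ_13 → (8, 0, 0, 7)

Linkage partition of the 13 weights (6 classes, p=23):

[[1, 2, 7, 13], [3, 8, 12], [4], [5, 9], [6, 10], [11]]


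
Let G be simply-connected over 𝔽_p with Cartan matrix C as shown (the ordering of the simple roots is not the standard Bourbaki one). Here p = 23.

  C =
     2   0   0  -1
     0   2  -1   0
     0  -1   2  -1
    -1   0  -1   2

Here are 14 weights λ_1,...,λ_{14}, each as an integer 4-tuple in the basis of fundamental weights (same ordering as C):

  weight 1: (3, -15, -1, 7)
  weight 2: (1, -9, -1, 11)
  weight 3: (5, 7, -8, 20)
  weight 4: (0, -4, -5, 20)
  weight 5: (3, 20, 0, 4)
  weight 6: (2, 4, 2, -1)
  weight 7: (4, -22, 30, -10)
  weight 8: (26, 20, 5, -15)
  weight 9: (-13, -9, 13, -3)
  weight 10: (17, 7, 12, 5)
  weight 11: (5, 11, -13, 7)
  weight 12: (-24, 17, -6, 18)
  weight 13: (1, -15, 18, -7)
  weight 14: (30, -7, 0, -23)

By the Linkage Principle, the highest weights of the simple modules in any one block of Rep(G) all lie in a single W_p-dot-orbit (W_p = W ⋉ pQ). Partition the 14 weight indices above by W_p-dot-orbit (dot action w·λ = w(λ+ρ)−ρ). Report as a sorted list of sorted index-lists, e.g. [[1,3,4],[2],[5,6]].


Dynkin diagram of C (from the 6 off-diagonal −1 entries): A_4.

Ā_23 reps of the 14 weights (A_4, coords as presented):

  1: (2, 0, 8, 4);  2: (2, 0, 8, 4);  3: (1, 4, 3, 14);  4: (1, 4, 3, 14);  5: (4, 13, 1, 1);  6: (3, 5, 3, 0);  7: (4, 13, 1, 1);  8: (4, 4, 4, 2);  9: (2, 0, 8, 4);  10: (4, 13, 1, 1);  11: (2, 0, 8, 4);  12: (5, 0, 4, 5);  13: (4, 13, 1, 1);  14: (4, 13, 1, 1)

The 14 indices split into 6 linkage classes (same alcove rep ⇔ same W_23-dot-orbit):

[[1, 2, 9, 11], [3, 4], [5, 7, 10, 13, 14], [6], [8], [12]]


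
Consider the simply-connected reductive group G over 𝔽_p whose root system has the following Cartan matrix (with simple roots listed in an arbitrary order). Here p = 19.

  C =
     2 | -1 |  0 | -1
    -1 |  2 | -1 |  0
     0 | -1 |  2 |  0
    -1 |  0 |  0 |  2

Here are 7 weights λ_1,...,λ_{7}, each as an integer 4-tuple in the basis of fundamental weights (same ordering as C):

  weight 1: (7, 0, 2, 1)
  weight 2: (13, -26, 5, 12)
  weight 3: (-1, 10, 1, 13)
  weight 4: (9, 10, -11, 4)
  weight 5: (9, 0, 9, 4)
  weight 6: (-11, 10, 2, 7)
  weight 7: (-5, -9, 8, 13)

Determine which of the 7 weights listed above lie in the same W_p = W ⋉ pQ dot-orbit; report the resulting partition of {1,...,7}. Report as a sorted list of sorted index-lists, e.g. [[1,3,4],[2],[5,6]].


Dynkin diagram of C (from the 6 off-diagonal −1 entries): A_4.

Alcove-folded reps (p=19, 7 weights, presented ϖ-order):

    λ_1+ρ ↦ (8, 1, 3, 2)
    λ_2+ρ ↦ (0, 5, 6, 6)
    λ_3+ρ ↦ (0, 5, 6, 6)
    λ_4+ρ ↦ (8, 1, 3, 2)
    λ_5+ρ ↦ (8, 1, 3, 2)
    λ_6+ρ ↦ (8, 1, 3, 2)
    λ_7+ρ ↦ (8, 1, 3, 2)

Grouping the 7 weights by Ā_19-representative: 2 linkage classes.

[[1, 4, 5, 6, 7], [2, 3]]


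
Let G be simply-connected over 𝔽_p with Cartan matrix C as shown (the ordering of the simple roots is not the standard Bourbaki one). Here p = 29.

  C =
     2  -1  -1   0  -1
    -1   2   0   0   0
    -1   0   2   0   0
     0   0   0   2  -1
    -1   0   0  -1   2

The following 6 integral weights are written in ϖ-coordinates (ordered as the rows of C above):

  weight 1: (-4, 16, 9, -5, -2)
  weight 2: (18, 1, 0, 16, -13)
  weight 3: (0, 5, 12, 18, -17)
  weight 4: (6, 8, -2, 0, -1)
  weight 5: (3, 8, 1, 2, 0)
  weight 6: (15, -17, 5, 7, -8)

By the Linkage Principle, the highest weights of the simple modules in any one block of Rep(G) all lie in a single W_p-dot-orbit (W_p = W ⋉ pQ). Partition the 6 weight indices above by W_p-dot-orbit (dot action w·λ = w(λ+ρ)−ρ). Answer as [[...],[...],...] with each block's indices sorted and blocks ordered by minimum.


Dynkin diagram of C (from the 8 off-diagonal −1 entries): D_5.

W_29-reps of the 6 weights in Ā_29 (same 5-coord order as C):

    λ_1 → (4, 9, 2, 3, 1)
    λ_2 → (2, 2, 1, 0, 5)
    λ_3 → (4, 9, 2, 3, 1)
    λ_4 → (6, 9, 1, 1, 0)
    λ_5 → (4, 9, 2, 3, 1)
    λ_6 → (6, 9, 1, 1, 0)

Grouping the 6 weights by Ā_29-representative: 3 linkage classes.

[[1, 3, 5], [2], [4, 6]]


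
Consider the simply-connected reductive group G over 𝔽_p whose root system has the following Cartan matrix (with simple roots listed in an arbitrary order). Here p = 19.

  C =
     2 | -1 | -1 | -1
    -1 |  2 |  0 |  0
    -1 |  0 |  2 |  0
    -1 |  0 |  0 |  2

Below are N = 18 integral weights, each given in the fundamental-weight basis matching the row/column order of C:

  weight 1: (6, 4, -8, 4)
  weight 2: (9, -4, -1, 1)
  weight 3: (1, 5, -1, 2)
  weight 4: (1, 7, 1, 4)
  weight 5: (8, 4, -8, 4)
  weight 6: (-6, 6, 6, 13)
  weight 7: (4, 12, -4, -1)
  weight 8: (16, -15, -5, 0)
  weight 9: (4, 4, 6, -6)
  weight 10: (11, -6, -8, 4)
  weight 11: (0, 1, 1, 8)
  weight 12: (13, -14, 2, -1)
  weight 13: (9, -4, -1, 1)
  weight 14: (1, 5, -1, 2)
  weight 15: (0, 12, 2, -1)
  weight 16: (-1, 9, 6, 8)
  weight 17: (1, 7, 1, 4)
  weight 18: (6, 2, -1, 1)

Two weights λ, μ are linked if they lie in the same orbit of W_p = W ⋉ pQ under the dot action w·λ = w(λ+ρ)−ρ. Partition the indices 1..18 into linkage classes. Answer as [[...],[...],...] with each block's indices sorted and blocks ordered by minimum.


Root system D_4: the 4×4 matrix C matches after relabeling.

Folding the 18 weights λ_j+ρ into Ā_19 (reps in the given 4-coord order):

  λ_1+ρ ↦ (0, 5, 7, 5)
  λ_2+ρ ↦ (7, 3, 0, 2)
  λ_3+ρ ↦ (2, 6, 0, 3)
  λ_4+ρ ↦ (2, 8, 2, 5)
  λ_5+ρ ↦ (0, 5, 7, 5)
  λ_6+ρ ↦ (1, 2, 2, 9)
  λ_7+ρ ↦ (1, 13, 3, 0)
  λ_8+ρ ↦ (1, 13, 3, 0)
  λ_9+ρ ↦ (0, 5, 7, 5)
  λ_10+ρ ↦ (0, 5, 7, 5)
  λ_11+ρ ↦ (1, 2, 2, 9)
  λ_12+ρ ↦ (1, 13, 3, 0)
  λ_13+ρ ↦ (7, 3, 0, 2)
  λ_14+ρ ↦ (2, 6, 0, 3)
  λ_15+ρ ↦ (1, 13, 3, 0)
  λ_16+ρ ↦ (7, 3, 0, 2)
  λ_17+ρ ↦ (2, 8, 2, 5)
  λ_18+ρ ↦ (7, 3, 0, 2)

Linkage partition of the 18 weights (6 classes, p=19):

[[1, 5, 9, 10], [2, 13, 16, 18], [3, 14], [4, 17], [6, 11], [7, 8, 12, 15]]


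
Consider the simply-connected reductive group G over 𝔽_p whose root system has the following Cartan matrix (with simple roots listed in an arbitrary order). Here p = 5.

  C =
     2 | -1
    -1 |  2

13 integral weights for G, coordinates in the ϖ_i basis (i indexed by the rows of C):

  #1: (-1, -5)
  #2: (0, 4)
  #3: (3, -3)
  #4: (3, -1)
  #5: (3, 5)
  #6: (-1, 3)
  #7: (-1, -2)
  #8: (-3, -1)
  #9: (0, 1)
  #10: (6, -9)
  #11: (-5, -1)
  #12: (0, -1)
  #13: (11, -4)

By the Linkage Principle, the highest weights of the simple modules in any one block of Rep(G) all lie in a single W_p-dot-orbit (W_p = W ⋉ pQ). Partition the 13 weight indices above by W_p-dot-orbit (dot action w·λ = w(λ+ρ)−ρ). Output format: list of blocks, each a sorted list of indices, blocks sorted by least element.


Dynkin diagram of C (from the 2 off-diagonal −1 entries): A_2.

Each λ_j+ρ reduced to Ā_5; 2-tuples below use C's row order:

  [1] (4, 0);  [2] (0, 4);  [3] (2, 2);  [4] (4, 0);  [5] (1, 0);  [6] (0, 4);  [7] (1, 0);  [8] (0, 2);  [9] (1, 2);  [10] (2, 2);  [11] (0, 4);  [12] (1, 0);  [13] (2, 2)

Partition of {1..13} into 6 W_5-dot-orbits:

[[1, 4], [2, 6, 11], [3, 10, 13], [5, 7, 12], [8], [9]]


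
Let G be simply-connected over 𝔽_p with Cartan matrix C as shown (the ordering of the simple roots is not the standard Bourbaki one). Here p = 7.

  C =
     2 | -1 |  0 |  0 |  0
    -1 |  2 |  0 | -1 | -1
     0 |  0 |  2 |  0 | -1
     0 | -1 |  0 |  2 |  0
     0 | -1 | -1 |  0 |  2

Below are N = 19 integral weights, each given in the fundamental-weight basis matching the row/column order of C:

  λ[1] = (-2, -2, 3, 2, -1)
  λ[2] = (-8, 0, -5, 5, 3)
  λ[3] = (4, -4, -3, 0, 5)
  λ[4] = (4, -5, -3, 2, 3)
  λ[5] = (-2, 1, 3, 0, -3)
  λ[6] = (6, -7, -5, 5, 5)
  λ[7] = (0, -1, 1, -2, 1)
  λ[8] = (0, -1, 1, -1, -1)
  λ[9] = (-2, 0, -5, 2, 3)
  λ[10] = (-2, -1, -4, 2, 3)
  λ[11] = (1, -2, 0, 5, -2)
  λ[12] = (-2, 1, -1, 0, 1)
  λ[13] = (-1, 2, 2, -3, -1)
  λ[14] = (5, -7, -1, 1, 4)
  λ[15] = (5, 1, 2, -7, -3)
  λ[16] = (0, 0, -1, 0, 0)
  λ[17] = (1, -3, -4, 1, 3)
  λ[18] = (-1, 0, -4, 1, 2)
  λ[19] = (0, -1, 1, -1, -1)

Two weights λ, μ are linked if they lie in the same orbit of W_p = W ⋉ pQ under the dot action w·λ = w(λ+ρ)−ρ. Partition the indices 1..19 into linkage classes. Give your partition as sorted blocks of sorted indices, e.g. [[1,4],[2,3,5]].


Type D_5, rank 5, |W|=1920; reorder rows/cols to standard.

Alcove-folded reps (p=7, 19 weights, presented ϖ-order):

  [1] (0, 1, 2, 0, 1);  [2] (1, 0, 2, 0, 0);  [3] (1, 1, 0, 1, 1);  [4] (1, 1, 0, 1, 1);  [5] (0, 1, 2, 0, 1);  [6] (1, 0, 2, 0, 0);  [7] (0, 1, 2, 0, 1);  [8] (1, 0, 2, 0, 0);  [9] (0, 1, 3, 2, 0);  [10] (0, 1, 3, 2, 0);  [11] (0, 1, 1, 4, 0);  [12] (1, 1, 0, 1, 1);  [13] (0, 1, 3, 2, 0);  [14] (0, 1, 1, 4, 0);  [15] (0, 1, 2, 0, 1);  [16] (1, 1, 0, 1, 1);  [17] (0, 1, 2, 0, 1);  [18] (0, 1, 3, 2, 0);  [19] (1, 0, 2, 0, 0)

Partition of {1..19} into 5 W_7-dot-orbits:

[[1, 5, 7, 15, 17], [2, 6, 8, 19], [3, 4, 12, 16], [9, 10, 13, 18], [11, 14]]


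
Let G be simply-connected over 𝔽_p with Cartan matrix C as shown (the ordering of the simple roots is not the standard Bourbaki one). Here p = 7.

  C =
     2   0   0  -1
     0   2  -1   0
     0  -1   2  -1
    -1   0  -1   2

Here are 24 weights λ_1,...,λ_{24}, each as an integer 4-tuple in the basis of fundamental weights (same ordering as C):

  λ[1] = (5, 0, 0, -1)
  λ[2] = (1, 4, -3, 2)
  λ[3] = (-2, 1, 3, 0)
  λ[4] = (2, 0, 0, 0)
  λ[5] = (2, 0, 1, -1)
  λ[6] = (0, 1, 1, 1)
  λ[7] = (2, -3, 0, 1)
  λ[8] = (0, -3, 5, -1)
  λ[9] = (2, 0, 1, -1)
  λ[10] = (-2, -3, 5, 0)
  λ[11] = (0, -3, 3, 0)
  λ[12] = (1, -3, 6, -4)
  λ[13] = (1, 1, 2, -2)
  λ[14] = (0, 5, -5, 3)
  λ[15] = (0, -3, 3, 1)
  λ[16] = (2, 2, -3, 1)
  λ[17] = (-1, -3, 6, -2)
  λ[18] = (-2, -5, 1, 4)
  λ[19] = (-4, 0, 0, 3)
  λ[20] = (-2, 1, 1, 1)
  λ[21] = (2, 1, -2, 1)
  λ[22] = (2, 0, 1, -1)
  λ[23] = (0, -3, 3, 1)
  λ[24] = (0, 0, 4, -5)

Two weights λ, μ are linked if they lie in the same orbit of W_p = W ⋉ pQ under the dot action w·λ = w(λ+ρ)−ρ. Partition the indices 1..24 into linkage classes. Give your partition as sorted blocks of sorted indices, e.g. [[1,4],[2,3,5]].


A_4 Cartan matrix, 4 simple roots permuted; ρ=(1,1,1,1).

Each λ_j+ρ reduced to Ā_7; 4-tuples below use C's row order:

  1: (5, 0, 1, 0);  2: (1, 2, 2, 1);  3: (1, 2, 4, 0);  4: (3, 1, 1, 1);  5: (3, 1, 2, 0);  6: (1, 2, 2, 2);  7: (3, 1, 1, 1);  8: (1, 2, 4, 0);  9: (3, 1, 2, 0);  10: (1, 2, 4, 0);  11: (1, 2, 2, 1);  12: (1, 2, 2, 2);  13: (1, 2, 2, 1);  14: (1, 2, 4, 0);  15: (1, 2, 2, 2);  16: (3, 1, 2, 0);  17: (1, 2, 4, 0);  18: (1, 2, 2, 2);  19: (3, 1, 1, 1);  20: (1, 2, 2, 1);  21: (3, 1, 1, 1);  22: (3, 1, 2, 0);  23: (1, 2, 2, 2);  24: (3, 1, 1, 1)

The 24 indices split into 6 linkage classes (same alcove rep ⇔ same W_7-dot-orbit):

[[1], [2, 11, 13, 20], [3, 8, 10, 14, 17], [4, 7, 19, 21, 24], [5, 9, 16, 22], [6, 12, 15, 18, 23]]


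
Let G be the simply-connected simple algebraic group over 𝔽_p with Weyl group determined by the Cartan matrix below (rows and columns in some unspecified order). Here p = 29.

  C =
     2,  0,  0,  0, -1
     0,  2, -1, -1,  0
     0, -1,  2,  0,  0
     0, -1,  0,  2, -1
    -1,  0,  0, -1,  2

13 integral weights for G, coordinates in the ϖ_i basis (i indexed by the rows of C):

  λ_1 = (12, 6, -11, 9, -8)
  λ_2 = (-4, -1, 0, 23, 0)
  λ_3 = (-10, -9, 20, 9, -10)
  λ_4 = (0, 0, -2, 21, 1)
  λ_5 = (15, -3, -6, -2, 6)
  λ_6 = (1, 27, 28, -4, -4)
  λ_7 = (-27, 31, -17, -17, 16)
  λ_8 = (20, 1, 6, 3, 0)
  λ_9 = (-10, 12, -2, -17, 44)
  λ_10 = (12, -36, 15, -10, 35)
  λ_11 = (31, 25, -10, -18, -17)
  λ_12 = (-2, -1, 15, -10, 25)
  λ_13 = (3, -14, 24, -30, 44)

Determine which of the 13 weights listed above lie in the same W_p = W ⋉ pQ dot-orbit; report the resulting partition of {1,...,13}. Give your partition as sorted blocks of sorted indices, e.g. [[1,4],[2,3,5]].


A_5 Cartan matrix, 5 simple roots permuted; ρ=(1,1,1,1,1).

Ā_29 reps of the 13 weights (A_5, coords as presented):

  λ_1 → (6, 3, 7, 0, 7) · λ_2 → (1, 0, 1, 22, 2) · λ_3 → (2, 8, 5, 1, 7) · λ_4 → (1, 0, 1, 22, 2) · λ_5 → (15, 2, 1, 4, 1) · λ_6 → (1, 0, 1, 22, 2) · λ_7 → (3, 9, 3, 0, 13) · λ_8 → (15, 2, 1, 4, 1) · λ_9 → (3, 9, 3, 0, 13) · λ_10 → (2, 8, 5, 1, 7) · λ_11 → (3, 9, 3, 0, 13) · λ_12 → (3, 9, 3, 0, 13) · λ_13 → (3, 9, 3, 0, 13)

The 13 indices split into 5 linkage classes (same alcove rep ⇔ same W_29-dot-orbit):

[[1], [2, 4, 6], [3, 10], [5, 8], [7, 9, 11, 12, 13]]


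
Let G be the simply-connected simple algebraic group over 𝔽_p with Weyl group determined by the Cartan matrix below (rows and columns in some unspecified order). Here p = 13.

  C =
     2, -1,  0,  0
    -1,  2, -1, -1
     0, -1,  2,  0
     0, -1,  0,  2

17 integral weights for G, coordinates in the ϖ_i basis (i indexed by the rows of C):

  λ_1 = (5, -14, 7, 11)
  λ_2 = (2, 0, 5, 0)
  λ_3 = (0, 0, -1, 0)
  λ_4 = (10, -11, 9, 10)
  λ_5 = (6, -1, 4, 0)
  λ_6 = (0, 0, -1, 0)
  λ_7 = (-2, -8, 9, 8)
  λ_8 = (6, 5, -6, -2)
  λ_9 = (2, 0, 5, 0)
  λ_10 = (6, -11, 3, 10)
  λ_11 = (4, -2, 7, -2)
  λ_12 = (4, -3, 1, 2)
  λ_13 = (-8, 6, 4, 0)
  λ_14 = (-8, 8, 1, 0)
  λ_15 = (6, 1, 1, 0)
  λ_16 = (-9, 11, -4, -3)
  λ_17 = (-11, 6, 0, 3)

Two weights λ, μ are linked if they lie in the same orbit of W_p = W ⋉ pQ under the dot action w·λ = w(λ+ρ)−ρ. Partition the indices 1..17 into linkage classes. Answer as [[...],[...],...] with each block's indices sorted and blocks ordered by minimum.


Cartan matrix: type D_4 (|W|=192); un-permuting the 4 rows.

Each λ_j+ρ reduced to Ā_13; 4-tuples below use C's row order:

  1: (7, 0, 5, 1)
  2: (3, 1, 6, 1)
  3: (1, 1, 0, 1)
  4: (1, 1, 0, 1)
  5: (7, 0, 5, 1)
  6: (1, 1, 0, 1)
  7: (7, 1, 2, 1)
  8: (7, 0, 5, 1)
  9: (3, 1, 6, 1)
  10: (3, 1, 6, 1)
  11: (3, 1, 6, 1)
  12: (3, 2, 0, 1)
  13: (7, 0, 5, 1)
  14: (7, 1, 2, 1)
  15: (7, 1, 2, 1)
  16: (7, 1, 2, 1)
  17: (7, 1, 2, 1)

Partition of {1..17} into 5 W_13-dot-orbits:

[[1, 5, 8, 13], [2, 9, 10, 11], [3, 4, 6], [7, 14, 15, 16, 17], [12]]


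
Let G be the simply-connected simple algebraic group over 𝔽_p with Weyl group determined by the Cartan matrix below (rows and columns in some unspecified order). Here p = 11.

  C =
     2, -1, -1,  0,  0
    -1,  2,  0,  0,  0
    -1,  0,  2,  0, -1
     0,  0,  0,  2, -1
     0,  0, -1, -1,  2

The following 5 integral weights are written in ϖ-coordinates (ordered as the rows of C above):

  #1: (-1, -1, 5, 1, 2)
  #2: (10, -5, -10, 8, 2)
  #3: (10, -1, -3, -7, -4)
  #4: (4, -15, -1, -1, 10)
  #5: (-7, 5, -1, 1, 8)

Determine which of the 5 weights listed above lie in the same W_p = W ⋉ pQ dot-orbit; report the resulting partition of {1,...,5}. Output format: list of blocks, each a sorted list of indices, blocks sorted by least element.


Type A_5, rank 5, |W|=720; reorder rows/cols to standard.

Each λ_j+ρ reduced to Ā_11; 5-tuples below use C's row order:

  λ_1+ρ ↦ (0, 0, 6, 2, 3);  λ_2+ρ ↦ (1, 1, 1, 0, 6);  λ_3+ρ ↦ (0, 0, 6, 2, 3);  λ_4+ρ ↦ (0, 0, 6, 2, 3);  λ_5+ρ ↦ (0, 0, 6, 2, 3)

Linkage partition of the 5 weights (2 classes, p=11):

[[1, 3, 4, 5], [2]]


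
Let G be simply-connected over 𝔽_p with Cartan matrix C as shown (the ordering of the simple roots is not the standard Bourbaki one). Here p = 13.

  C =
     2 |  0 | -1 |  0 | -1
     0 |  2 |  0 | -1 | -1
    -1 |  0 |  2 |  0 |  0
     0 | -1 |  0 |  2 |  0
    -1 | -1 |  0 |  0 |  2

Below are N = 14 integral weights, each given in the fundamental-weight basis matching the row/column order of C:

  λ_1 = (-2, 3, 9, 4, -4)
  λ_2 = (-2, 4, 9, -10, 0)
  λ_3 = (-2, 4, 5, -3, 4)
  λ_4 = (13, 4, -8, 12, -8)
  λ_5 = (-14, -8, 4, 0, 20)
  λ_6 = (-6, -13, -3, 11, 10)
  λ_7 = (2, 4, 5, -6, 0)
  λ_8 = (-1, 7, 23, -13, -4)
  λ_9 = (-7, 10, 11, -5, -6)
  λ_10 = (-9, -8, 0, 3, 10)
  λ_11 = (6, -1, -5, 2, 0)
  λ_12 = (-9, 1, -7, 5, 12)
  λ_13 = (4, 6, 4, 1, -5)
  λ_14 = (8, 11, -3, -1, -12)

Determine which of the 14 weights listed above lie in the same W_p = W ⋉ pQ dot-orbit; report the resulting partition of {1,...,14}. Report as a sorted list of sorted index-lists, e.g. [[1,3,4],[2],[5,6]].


A_5 Cartan matrix, 5 simple roots permuted; ρ=(1,1,1,1,1).

Folding the 14 weights λ_j+ρ into Ā_13 (reps in the given 5-coord order):

    1: (3, 0, 4, 3, 1)
    2: (3, 0, 4, 3, 1)
    3: (1, 3, 3, 0, 4)
    4: (5, 1, 0, 1, 0)
    5: (5, 1, 0, 1, 0)
    6: (5, 4, 1, 0, 2)
    7: (3, 0, 4, 3, 1)
    8: (1, 3, 3, 0, 4)
    9: (5, 4, 1, 0, 2)
    10: (3, 0, 4, 3, 1)
    11: (3, 0, 4, 3, 1)
    12: (5, 1, 0, 1, 0)
    13: (1, 3, 3, 0, 4)
    14: (2, 1, 2, 0, 7)

Partition of {1..14} into 5 W_13-dot-orbits:

[[1, 2, 7, 10, 11], [3, 8, 13], [4, 5, 12], [6, 9], [14]]


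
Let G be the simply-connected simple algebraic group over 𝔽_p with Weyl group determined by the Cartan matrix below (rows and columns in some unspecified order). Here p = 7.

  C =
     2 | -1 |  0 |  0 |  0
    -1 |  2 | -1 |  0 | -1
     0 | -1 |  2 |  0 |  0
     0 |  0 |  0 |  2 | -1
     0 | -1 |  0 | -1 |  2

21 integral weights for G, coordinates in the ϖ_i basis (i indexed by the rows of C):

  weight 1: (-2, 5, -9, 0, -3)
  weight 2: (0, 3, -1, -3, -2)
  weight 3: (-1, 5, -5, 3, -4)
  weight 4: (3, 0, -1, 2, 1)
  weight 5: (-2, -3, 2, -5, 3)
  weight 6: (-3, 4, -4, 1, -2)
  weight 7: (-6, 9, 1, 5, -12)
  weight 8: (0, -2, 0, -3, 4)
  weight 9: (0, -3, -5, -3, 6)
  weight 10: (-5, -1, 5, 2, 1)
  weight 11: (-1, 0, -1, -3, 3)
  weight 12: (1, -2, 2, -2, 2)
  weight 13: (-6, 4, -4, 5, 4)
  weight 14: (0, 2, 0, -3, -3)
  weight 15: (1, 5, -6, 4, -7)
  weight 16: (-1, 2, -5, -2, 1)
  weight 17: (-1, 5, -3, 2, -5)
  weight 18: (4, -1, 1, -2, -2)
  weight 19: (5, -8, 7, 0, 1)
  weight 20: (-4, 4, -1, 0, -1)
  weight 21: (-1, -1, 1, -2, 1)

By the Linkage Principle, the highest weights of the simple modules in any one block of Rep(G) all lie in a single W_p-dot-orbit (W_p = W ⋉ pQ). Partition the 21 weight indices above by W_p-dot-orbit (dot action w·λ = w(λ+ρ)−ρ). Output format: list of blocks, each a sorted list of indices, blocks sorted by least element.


Type D_5, rank 5, |W|=1920; reorder rows/cols to standard.

Ā_7 reps of the 21 weights (D_5, coords as presented):

    λ_1+ρ ↦ (1, 1, 0, 1, 1)
    λ_2+ρ ↦ (1, 1, 0, 1, 1)
    λ_3+ρ ↦ (1, 0, 3, 1, 0)
    λ_4+ρ ↦ (1, 0, 3, 1, 0)
    λ_5+ρ ↦ (0, 0, 2, 1, 1)
    λ_6+ρ ↦ (1, 1, 2, 1, 0)
    λ_7+ρ ↦ (3, 1, 0, 0, 1)
    λ_8+ρ ↦ (0, 1, 0, 2, 1)
    λ_9+ρ ↦ (3, 1, 0, 0, 1)
    λ_10+ρ ↦ (0, 0, 2, 1, 1)
    λ_11+ρ ↦ (0, 1, 0, 2, 1)
    λ_12+ρ ↦ (1, 1, 2, 1, 0)
    λ_13+ρ ↦ (0, 0, 2, 1, 1)
    λ_14+ρ ↦ (0, 1, 0, 2, 1)
    λ_15+ρ ↦ (3, 1, 0, 0, 1)
    λ_16+ρ ↦ (1, 0, 3, 1, 0)
    λ_17+ρ ↦ (0, 0, 2, 1, 1)
    λ_18+ρ ↦ (3, 1, 0, 0, 1)
    λ_19+ρ ↦ (0, 1, 0, 2, 1)
    λ_20+ρ ↦ (3, 1, 0, 0, 1)
    λ_21+ρ ↦ (0, 0, 2, 1, 1)

Linkage partition of the 21 weights (6 classes, p=7):

[[1, 2], [3, 4, 16], [5, 10, 13, 17, 21], [6, 12], [7, 9, 15, 18, 20], [8, 11, 14, 19]]
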